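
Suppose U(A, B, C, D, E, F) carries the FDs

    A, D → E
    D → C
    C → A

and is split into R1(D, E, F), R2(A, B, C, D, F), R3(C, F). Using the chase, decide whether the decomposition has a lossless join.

Chase test. Columns are A, B, C, D, E, F; row i has aⱼ where attribute j ∈ Ri, else bᵢⱼ.
Initial tableau (one row per fragment):
  row 1: b11 b12 b13 a4 a5 a6
  row 2: a1 a2 a3 a4 b25 a6
  row 3: b31 b32 a3 b34 b35 a6
Rows 1 and 2 agree on D; apply D→C and equate their C entries.
Rows 1 and 2 agree on C; apply C→A and equate their A entries.
Rows 1 and 3 agree on C; apply C→A and equate their A entries.
Rows 1 and 2 agree on A, D; apply A, D→E and equate their E entries.
Row 2 is now all distinguished symbols — the join is lossless.

Yes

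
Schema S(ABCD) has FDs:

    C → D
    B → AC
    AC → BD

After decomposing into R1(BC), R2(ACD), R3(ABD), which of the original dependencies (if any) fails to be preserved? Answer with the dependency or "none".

AC → BD

Check AC → BD: no single fragment contains all of {ABCD}, and the restricted closure of {AC} across the fragments never reaches {BD}.
C → D is preserved.
B → AC is preserved.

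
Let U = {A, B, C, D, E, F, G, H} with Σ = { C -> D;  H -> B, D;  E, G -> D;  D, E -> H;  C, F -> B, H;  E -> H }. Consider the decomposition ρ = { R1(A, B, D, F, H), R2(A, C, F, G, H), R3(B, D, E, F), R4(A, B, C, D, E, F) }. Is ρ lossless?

No

Chase test. Columns are A, B, C, D, E, F, G, H; row i has aⱼ where attribute j ∈ Ri, else bᵢⱼ.
Initial tableau (one row per fragment):
  row 1: a1 a2 b13 a4 b15 a6 b17 a8
  row 2: a1 b22 a3 b24 b25 a6 a7 a8
  row 3: b31 a2 b33 a4 a5 a6 b37 b38
  row 4: a1 a2 a3 a4 a5 a6 b47 b48
Rows 2 and 4 agree on C; apply C→D and equate their D entries.
Rows 1 and 2 agree on H; apply H→B, D and equate their B, D entries.
Rows 3 and 4 agree on D, E; apply D, E→H and equate their H entries.
Rows 2 and 4 agree on C, F; apply C, F→B, H and equate their B, H entries.
No row becomes fully distinguished — the join is lossy.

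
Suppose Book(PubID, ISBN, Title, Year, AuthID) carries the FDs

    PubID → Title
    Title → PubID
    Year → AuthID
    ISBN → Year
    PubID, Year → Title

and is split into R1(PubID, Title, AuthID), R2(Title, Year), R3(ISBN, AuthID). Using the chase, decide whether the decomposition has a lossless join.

No

Chase test. Columns are PubID, ISBN, Title, Year, AuthID; row i has aⱼ where attribute j ∈ Ri, else bᵢⱼ.
Initial tableau (one row per fragment):
  row 1: a1 b12 a3 b14 a5
  row 2: b21 b22 a3 a4 b25
  row 3: b31 a2 b33 b34 a5
Rows 1 and 2 agree on Title; apply Title→PubID and equate their PubID entries.
No row becomes fully distinguished — the join is lossy.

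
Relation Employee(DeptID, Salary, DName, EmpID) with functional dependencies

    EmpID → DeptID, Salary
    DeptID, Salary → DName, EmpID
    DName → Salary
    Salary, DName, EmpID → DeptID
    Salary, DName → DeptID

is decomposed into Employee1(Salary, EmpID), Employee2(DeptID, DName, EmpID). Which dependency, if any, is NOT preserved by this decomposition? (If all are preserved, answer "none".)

Check DeptID, Salary → DName, EmpID: no single fragment contains all of {DeptID, Salary, DName, EmpID}, and the restricted closure of {DeptID, Salary} across the fragments never reaches {DName, EmpID}.
EmpID → DeptID, Salary is preserved.
DName → Salary is preserved.
Salary, DName, EmpID → DeptID is preserved.
Salary, DName → DeptID is preserved.

DeptID, Salary → DName, EmpID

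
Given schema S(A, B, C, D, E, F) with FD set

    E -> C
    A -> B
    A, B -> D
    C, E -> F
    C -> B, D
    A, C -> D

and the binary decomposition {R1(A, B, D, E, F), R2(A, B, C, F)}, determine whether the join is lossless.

Common attributes: R1 ∩ R2 = {A, B, F}.
Closure of {A, B, F}: A, B → D applies, adding D. So (A, B, F)⁺ = {A, B, D, F}.
The closure contains neither all of R1 = {A, B, D, E, F} nor all of R2 = {A, B, C, F}, so the common attributes are not a superkey of either fragment. The join is lossy.

No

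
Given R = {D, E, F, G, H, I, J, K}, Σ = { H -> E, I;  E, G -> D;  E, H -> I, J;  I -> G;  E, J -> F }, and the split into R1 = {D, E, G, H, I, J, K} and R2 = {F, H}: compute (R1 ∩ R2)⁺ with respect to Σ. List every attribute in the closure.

D, E, F, G, H, I, J

R1 ∩ R2 = {H}.
H → E, I applies, adding E, I
E, H → I, J applies, adding J
I → G applies, adding G
E, J → F applies, adding F
E, G → D applies, adding D
Closure: {D, E, F, G, H, I, J}.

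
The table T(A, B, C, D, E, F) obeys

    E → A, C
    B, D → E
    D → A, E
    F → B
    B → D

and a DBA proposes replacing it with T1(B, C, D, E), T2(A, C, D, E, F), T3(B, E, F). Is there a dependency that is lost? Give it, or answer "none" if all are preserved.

none

E → A, C lies within T2.
B, D → E lies within T1.
D → A, E lies within T2.
F → B lies within T3.
B → D lies within T1.
Every dependency is enforceable on the fragments, so the decomposition is dependency-preserving.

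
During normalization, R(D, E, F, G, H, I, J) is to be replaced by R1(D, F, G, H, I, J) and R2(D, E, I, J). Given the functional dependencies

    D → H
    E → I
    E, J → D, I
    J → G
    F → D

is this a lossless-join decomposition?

Common attributes: R1 ∩ R2 = {D, I, J}.
Closure of {D, I, J}: D → H applies, adding H; J → G applies, adding G. So (D, I, J)⁺ = {D, G, H, I, J}.
The closure contains neither all of R1 = {D, F, G, H, I, J} nor all of R2 = {D, E, I, J}, so the common attributes are not a superkey of either fragment. The join is lossy.

No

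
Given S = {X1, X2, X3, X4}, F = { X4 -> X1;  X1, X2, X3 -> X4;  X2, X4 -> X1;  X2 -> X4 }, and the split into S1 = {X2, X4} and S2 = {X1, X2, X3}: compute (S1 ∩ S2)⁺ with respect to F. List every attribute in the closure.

X1, X2, X4

S1 ∩ S2 = {X2}.
X2 → X4 applies, adding X4
X4 → X1 applies, adding X1
Closure: {X1, X2, X4}.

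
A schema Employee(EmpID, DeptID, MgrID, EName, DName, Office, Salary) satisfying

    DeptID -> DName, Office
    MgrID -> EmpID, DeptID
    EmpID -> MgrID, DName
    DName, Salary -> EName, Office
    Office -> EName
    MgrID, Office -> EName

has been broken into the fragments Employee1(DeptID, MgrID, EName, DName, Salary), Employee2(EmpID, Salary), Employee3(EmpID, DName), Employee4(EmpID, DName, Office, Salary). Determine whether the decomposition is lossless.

Chase test. Columns are EmpID, DeptID, MgrID, EName, DName, Office, Salary; row i has aⱼ where attribute j ∈ Employeei, else bᵢⱼ.
Initial tableau (one row per fragment):
  row 1: b11 a2 a3 a4 a5 b16 a7
  row 2: a1 b22 b23 b24 b25 b26 a7
  row 3: a1 b32 b33 b34 a5 b36 b37
  row 4: a1 b42 b43 b44 a5 a6 a7
Rows 2 and 3 agree on EmpID; apply EmpID→MgrID, DName and equate their MgrID, DName entries.
Rows 2 and 4 agree on EmpID; apply EmpID→MgrID, DName and equate their MgrID, DName entries.
Rows 1 and 2 agree on DName, Salary; apply DName, Salary→EName, Office and equate their EName, Office entries.
Rows 1 and 4 agree on DName, Salary; apply DName, Salary→EName, Office and equate their EName, Office entries.
Rows 2 and 3 agree on MgrID; apply MgrID→EmpID, DeptID and equate their EmpID, DeptID entries.
Rows 2 and 4 agree on MgrID; apply MgrID→EmpID, DeptID and equate their EmpID, DeptID entries.
Rows 2 and 3 agree on DeptID; apply DeptID→DName, Office and equate their DName, Office entries.
Rows 1 and 3 agree on Office; apply Office→EName and equate their EName entries.
No row becomes fully distinguished — the join is lossy.

No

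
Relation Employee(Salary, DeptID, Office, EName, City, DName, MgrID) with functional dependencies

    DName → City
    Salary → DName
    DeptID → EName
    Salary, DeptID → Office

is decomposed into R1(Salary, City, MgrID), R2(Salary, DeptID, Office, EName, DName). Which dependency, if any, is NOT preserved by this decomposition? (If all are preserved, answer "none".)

Check DName → City: no single fragment contains all of {City, DName}, and the restricted closure of {DName} across the fragments never reaches {City}.
Salary → DName is preserved.
DeptID → EName is preserved.
Salary, DeptID → Office is preserved.

DName → City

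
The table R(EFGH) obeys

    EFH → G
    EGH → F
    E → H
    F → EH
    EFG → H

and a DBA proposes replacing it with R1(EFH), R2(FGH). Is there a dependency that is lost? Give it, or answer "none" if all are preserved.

EGH → F

Check EGH → F: no single fragment contains all of {EFGH}, and the restricted closure of {EGH} across the fragments never reaches {F}.
EFH → G is preserved.
E → H is preserved.
F → EH is preserved.
EFG → H is preserved.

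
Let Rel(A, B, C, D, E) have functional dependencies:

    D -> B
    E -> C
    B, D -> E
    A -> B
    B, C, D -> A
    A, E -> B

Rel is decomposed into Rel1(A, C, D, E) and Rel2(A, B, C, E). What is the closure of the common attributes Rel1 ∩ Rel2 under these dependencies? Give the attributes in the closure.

Rel1 ∩ Rel2 = {A, C, E}.
A → B applies, adding B
Closure: {A, B, C, E}.

A, B, C, E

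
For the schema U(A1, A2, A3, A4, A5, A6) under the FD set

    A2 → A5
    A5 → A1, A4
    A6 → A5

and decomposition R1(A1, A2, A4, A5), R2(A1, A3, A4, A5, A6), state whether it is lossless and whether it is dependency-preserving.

Lossless test: (A1, A4, A5)⁺ = {A1, A4, A5}, which is a superkey of neither fragment — lossy.
Dependency preservation: every FD's attributes lie within a single fragment, so each can be enforced locally — preserved.

lossy but dependency-preserving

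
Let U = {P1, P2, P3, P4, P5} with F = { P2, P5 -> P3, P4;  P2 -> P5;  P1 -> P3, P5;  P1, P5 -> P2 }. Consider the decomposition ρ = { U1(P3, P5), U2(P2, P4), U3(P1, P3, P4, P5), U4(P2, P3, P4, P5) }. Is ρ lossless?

Chase test. Columns are P1, P2, P3, P4, P5; row i has aⱼ where attribute j ∈ Ui, else bᵢⱼ.
Initial tableau (one row per fragment):
  row 1: b11 b12 a3 b14 a5
  row 2: b21 a2 b23 a4 b25
  row 3: a1 b32 a3 a4 a5
  row 4: b41 a2 a3 a4 a5
Rows 2 and 4 agree on P2; apply P2→P5 and equate their P5 entries.
Rows 2 and 4 agree on P2, P5; apply P2, P5→P3, P4 and equate their P3, P4 entries.
No row becomes fully distinguished — the join is lossy.

No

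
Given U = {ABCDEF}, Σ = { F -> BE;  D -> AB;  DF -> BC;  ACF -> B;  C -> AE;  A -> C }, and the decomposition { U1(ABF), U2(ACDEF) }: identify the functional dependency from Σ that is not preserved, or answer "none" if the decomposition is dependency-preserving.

Check D → AB: no single fragment contains all of {ABD}, and the restricted closure of {D} across the fragments never reaches {AB}.
F → BE is preserved.
DF → BC is preserved.
ACF → B is preserved.
C → AE is preserved.
A → C is preserved.

D -> AB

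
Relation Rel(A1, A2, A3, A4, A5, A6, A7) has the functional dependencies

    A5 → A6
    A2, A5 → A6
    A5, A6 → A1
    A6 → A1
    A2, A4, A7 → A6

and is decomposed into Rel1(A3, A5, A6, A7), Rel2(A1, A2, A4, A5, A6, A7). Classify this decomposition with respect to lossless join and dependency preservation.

Lossless test: (A5, A6, A7)⁺ = {A1, A5, A6, A7}, which is a superkey of neither fragment — lossy.
Dependency preservation: every FD's attributes lie within a single fragment, so each can be enforced locally — preserved.

lossy but dependency-preserving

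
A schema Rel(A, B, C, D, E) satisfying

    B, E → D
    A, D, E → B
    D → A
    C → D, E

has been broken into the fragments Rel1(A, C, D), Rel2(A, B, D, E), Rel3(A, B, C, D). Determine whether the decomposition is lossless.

Chase test. Columns are A, B, C, D, E; row i has aⱼ where attribute j ∈ Reli, else bᵢⱼ.
Initial tableau (one row per fragment):
  row 1: a1 b12 a3 a4 b15
  row 2: a1 a2 b23 a4 a5
  row 3: a1 a2 a3 a4 b35
Rows 1 and 3 agree on C; apply C→D, E and equate their D, E entries.
Rows 1 and 3 agree on A, D, E; apply A, D, E→B and equate their B entries.
No row becomes fully distinguished — the join is lossy.

No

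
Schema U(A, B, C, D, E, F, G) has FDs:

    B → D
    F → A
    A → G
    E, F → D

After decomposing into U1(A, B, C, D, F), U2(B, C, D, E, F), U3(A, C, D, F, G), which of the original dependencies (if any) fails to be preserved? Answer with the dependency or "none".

B → D lies within U1.
F → A lies within U1.
A → G lies within U3.
E, F → D lies within U2.
Every dependency is enforceable on the fragments, so the decomposition is dependency-preserving.

none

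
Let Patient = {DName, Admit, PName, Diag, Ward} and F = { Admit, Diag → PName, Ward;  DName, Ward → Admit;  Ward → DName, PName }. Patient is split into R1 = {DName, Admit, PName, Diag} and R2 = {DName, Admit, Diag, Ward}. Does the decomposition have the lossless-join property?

Common attributes: R1 ∩ R2 = {DName, Admit, Diag}.
Closure of {DName, Admit, Diag}: Admit, Diag → PName, Ward applies, adding PName, Ward. So (DName, Admit, Diag)⁺ = {DName, Admit, PName, Diag, Ward}.
This closure contains every attribute of R1, so R1 ∩ R2 → R1. The join is lossless.

Yes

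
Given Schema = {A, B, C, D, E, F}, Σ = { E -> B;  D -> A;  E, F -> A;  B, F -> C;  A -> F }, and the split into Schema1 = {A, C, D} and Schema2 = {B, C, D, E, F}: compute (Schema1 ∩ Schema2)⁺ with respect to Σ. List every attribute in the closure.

A, C, D, F

Schema1 ∩ Schema2 = {C, D}.
D → A applies, adding A
A → F applies, adding F
Closure: {A, C, D, F}.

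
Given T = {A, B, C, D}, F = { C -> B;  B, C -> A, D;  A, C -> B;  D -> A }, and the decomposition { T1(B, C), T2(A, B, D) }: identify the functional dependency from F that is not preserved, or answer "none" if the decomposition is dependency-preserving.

Check B, C → A, D: no single fragment contains all of {A, B, C, D}, and the restricted closure of {B, C} across the fragments never reaches {A, D}.
C → B is preserved.
A, C → B is preserved.
D → A is preserved.

B, C -> A, D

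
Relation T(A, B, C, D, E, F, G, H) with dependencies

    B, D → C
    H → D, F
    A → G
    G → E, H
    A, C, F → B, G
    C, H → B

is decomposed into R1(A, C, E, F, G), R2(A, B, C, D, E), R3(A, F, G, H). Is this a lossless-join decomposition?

Yes

Chase test. Columns are A, B, C, D, E, F, G, H; row i has aⱼ where attribute j ∈ Ri, else bᵢⱼ.
Initial tableau (one row per fragment):
  row 1: a1 b12 a3 b14 a5 a6 a7 b18
  row 2: a1 a2 a3 a4 a5 b26 b27 b28
  row 3: a1 b32 b33 b34 b35 a6 a7 a8
Rows 1 and 2 agree on A; apply A→G and equate their G entries.
Rows 1 and 2 agree on G; apply G→E, H and equate their E, H entries.
Rows 1 and 3 agree on G; apply G→E, H and equate their E, H entries.
Rows 1 and 2 agree on C, H; apply C, H→B and equate their B entries.
Rows 1 and 2 agree on H; apply H→D, F and equate their D, F entries.
Rows 1 and 3 agree on H; apply H→D, F and equate their D, F entries.
Row 1 is now all distinguished symbols — the join is lossless.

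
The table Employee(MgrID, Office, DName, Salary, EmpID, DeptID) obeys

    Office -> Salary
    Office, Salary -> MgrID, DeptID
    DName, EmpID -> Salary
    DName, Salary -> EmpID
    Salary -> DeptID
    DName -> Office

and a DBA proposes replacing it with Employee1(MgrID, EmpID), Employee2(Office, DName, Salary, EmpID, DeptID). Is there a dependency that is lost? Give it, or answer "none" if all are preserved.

Check Office, Salary → MgrID, DeptID: no single fragment contains all of {MgrID, Office, Salary, DeptID}, and the restricted closure of {Office, Salary} across the fragments never reaches {MgrID, DeptID}.
Office → Salary is preserved.
DName, EmpID → Salary is preserved.
DName, Salary → EmpID is preserved.
Salary → DeptID is preserved.
DName → Office is preserved.

Office, Salary -> MgrID, DeptID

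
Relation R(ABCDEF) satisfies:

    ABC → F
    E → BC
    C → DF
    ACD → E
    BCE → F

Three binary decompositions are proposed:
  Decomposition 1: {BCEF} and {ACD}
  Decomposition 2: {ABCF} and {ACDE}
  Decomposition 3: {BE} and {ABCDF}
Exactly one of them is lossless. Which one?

Decomposition 2

Decomposition 1: common = {C}, closure = {CDF} → lossy.
Decomposition 2: common = {AC}, closure = {ABCDEF} → lossless.
Decomposition 3: common = {B}, closure = {B} → lossy.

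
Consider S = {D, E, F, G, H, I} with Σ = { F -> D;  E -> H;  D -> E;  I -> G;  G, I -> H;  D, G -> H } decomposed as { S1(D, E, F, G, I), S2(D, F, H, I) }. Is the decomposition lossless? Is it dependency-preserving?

Lossless test: (D, F, I)⁺ = {D, E, F, G, H, I}, which contains all of one fragment — lossless.
Dependency preservation: the restricted closure of {E} across the fragments never reaches {H}, so E → H cannot be enforced without a join — not preserved.

lossless but not dependency-preserving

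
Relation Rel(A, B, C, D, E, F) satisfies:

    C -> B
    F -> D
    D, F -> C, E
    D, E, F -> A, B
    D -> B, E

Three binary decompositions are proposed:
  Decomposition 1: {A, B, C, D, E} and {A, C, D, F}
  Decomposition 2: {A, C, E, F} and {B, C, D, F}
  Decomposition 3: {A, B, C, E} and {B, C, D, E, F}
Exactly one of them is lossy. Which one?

Decomposition 1: common = {A, C, D}, closure = {A, B, C, D, E} → lossless.
Decomposition 2: common = {C, F}, closure = {A, B, C, D, E, F} → lossless.
Decomposition 3: common = {B, C, E}, closure = {B, C, E} → lossy.

Decomposition 3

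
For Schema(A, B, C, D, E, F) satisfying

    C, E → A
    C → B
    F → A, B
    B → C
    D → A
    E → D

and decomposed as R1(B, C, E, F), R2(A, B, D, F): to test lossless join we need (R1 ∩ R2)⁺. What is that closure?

R1 ∩ R2 = {B, F}.
F → A, B applies, adding A
B → C applies, adding C
Closure: {A, B, C, F}.

A, B, C, F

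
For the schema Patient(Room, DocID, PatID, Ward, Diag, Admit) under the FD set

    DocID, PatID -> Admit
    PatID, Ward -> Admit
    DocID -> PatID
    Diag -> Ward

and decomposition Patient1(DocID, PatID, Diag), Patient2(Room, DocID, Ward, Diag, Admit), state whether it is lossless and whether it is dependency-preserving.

Lossless test: (DocID, Diag)⁺ = {DocID, PatID, Ward, Diag, Admit}, which contains all of one fragment — lossless.
Dependency preservation: the restricted closure of {PatID, Ward} across the fragments never reaches {Admit}, so PatID, Ward → Admit cannot be enforced without a join — not preserved.

lossless but not dependency-preserving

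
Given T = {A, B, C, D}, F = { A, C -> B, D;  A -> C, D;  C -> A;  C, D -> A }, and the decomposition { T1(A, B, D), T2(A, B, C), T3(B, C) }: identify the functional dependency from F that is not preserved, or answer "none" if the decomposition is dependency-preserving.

none

A, C → B, D: restricted closure across fragments reaches B, D.
A → C, D: restricted closure across fragments reaches C, D.
C → A lies within T2.
C, D → A: restricted closure across fragments reaches A.
Every dependency is enforceable on the fragments, so the decomposition is dependency-preserving.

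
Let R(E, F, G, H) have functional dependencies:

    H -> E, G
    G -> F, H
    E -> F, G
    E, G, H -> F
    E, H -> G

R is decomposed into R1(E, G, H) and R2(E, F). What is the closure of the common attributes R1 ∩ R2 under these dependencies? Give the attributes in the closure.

E, F, G, H

R1 ∩ R2 = {E}.
E → F, G applies, adding F, G
G → F, H applies, adding H
Closure: {E, F, G, H}.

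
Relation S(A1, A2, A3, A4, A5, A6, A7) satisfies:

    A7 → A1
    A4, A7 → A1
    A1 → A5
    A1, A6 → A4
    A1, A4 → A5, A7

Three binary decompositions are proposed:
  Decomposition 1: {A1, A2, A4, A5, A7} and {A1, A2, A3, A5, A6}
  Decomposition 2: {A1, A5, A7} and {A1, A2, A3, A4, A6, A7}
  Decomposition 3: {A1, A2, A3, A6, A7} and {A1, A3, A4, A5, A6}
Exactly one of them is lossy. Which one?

Decomposition 1

Decomposition 1: common = {A1, A2, A5}, closure = {A1, A2, A5} → lossy.
Decomposition 2: common = {A1, A7}, closure = {A1, A5, A7} → lossless.
Decomposition 3: common = {A1, A3, A6}, closure = {A1, A3, A4, A5, A6, A7} → lossless.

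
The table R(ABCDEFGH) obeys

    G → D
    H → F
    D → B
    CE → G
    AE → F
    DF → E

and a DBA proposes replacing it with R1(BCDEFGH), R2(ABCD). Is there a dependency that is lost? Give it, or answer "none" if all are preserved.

Check AE → F: no single fragment contains all of {AEF}, and the restricted closure of {AE} across the fragments never reaches {F}.
G → D is preserved.
H → F is preserved.
D → B is preserved.
CE → G is preserved.
DF → E is preserved.

AE → F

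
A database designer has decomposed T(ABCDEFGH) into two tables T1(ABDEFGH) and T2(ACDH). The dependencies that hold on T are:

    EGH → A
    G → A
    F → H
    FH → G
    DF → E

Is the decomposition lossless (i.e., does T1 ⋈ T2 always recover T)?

No

Common attributes: T1 ∩ T2 = {ADH}.
No dependency enlarges {ADH}, so (ADH)⁺ = {ADH}.
The closure contains neither all of T1 = {ABDEFGH} nor all of T2 = {ACDH}, so the common attributes are not a superkey of either fragment. The join is lossy.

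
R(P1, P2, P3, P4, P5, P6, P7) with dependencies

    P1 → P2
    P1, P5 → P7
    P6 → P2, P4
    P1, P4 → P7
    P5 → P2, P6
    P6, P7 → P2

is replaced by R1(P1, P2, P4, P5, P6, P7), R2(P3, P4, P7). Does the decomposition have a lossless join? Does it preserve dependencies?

lossy but dependency-preserving

Lossless test: (P4, P7)⁺ = {P4, P7}, which is a superkey of neither fragment — lossy.
Dependency preservation: every FD's attributes lie within a single fragment, so each can be enforced locally — preserved.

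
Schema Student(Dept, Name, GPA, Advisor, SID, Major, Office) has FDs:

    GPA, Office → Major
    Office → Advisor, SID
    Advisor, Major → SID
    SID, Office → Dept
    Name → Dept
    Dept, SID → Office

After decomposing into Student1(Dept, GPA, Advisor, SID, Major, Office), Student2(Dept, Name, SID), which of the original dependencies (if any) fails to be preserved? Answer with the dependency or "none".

none

GPA, Office → Major lies within Student1.
Office → Advisor, SID lies within Student1.
Advisor, Major → SID lies within Student1.
SID, Office → Dept lies within Student1.
Name → Dept lies within Student2.
Dept, SID → Office lies within Student1.
Every dependency is enforceable on the fragments, so the decomposition is dependency-preserving.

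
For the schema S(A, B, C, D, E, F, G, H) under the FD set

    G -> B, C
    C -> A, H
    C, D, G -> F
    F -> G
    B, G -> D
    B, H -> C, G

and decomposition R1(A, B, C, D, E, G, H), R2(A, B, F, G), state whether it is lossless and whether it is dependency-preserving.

Lossless test: (A, B, G)⁺ = {A, B, C, D, F, G, H}, which contains all of one fragment — lossless.
Dependency preservation: C, D, G → F is not contained in any single fragment, but the restricted closure of its left-hand side across the fragments still reaches the right-hand side; the remaining FDs each lie inside some fragment. All dependencies are preserved.

lossless and dependency-preserving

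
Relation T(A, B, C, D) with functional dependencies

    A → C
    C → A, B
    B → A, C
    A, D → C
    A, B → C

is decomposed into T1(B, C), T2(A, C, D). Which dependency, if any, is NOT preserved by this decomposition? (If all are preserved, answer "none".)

A → C lies within T2.
C → A, B: restricted closure across fragments reaches A, B.
B → A, C: restricted closure across fragments reaches A, C.
A, D → C lies within T2.
A, B → C: restricted closure across fragments reaches C.
Every dependency is enforceable on the fragments, so the decomposition is dependency-preserving.

none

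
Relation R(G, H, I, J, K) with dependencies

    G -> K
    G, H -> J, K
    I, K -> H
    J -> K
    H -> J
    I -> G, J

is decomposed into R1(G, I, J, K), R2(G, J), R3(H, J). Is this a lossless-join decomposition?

Chase test. Columns are G, H, I, J, K; row i has aⱼ where attribute j ∈ Ri, else bᵢⱼ.
Initial tableau (one row per fragment):
  row 1: a1 b12 a3 a4 a5
  row 2: a1 b22 b23 a4 b25
  row 3: b31 a2 b33 a4 b35
Rows 1 and 2 agree on G; apply G→K and equate their K entries.
Rows 1 and 3 agree on J; apply J→K and equate their K entries.
No row becomes fully distinguished — the join is lossy.

No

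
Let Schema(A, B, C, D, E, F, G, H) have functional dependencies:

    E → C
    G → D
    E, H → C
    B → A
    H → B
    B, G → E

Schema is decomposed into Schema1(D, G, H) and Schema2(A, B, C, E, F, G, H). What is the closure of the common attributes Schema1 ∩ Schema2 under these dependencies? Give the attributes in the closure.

A, B, C, D, E, G, H

Schema1 ∩ Schema2 = {G, H}.
G → D applies, adding D
H → B applies, adding B
B, G → E applies, adding E
E → C applies, adding C
B → A applies, adding A
Closure: {A, B, C, D, E, G, H}.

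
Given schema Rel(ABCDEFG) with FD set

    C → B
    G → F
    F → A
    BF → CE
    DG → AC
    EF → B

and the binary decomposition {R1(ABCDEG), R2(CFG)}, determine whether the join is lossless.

Yes

Common attributes: R1 ∩ R2 = {CG}.
Closure of {CG}: C → B applies, adding B; G → F applies, adding F; F → A applies, adding A; BF → CE applies, adding E. So (CG)⁺ = {ABCEFG}.
This closure contains every attribute of R2, so R1 ∩ R2 → R2. The join is lossless.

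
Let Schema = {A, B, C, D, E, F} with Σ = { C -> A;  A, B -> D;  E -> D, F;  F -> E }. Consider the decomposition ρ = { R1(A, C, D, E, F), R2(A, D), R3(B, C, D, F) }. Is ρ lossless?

Chase test. Columns are A, B, C, D, E, F; row i has aⱼ where attribute j ∈ Ri, else bᵢⱼ.
Initial tableau (one row per fragment):
  row 1: a1 b12 a3 a4 a5 a6
  row 2: a1 b22 b23 a4 b25 b26
  row 3: b31 a2 a3 a4 b35 a6
Rows 1 and 3 agree on C; apply C→A and equate their A entries.
Rows 1 and 3 agree on F; apply F→E and equate their E entries.
Row 3 is now all distinguished symbols — the join is lossless.

Yes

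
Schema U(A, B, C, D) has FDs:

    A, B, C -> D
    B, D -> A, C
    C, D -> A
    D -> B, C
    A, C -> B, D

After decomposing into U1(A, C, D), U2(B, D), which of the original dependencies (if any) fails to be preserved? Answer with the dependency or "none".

none

A, B, C → D: restricted closure across fragments reaches D.
B, D → A, C: restricted closure across fragments reaches A, C.
C, D → A lies within U1.
D → B, C: restricted closure across fragments reaches B, C.
A, C → B, D: restricted closure across fragments reaches B, D.
Every dependency is enforceable on the fragments, so the decomposition is dependency-preserving.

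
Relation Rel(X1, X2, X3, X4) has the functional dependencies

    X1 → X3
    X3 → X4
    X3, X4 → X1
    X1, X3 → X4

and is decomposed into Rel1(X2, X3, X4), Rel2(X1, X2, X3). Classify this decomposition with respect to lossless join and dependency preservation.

Lossless test: (X2, X3)⁺ = {X1, X2, X3, X4}, which contains all of one fragment — lossless.
Dependency preservation: X3, X4 → X1; X1, X3 → X4 are not contained in any single fragment, but the restricted closure of each left-hand side across the fragments still reaches the right-hand side; the remaining FDs each lie inside some fragment. All dependencies are preserved.

lossless and dependency-preserving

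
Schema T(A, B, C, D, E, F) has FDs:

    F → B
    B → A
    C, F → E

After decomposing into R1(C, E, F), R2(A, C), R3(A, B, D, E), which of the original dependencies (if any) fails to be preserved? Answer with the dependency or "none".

F → B

Check F → B: no single fragment contains all of {B, F}, and the restricted closure of {F} across the fragments never reaches {B}.
B → A is preserved.
C, F → E is preserved.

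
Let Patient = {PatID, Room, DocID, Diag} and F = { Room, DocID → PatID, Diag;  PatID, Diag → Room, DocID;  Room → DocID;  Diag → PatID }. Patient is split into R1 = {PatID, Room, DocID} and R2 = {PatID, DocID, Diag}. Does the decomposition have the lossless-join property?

No

Common attributes: R1 ∩ R2 = {PatID, DocID}.
No dependency enlarges {PatID, DocID}, so (PatID, DocID)⁺ = {PatID, DocID}.
The closure contains neither all of R1 = {PatID, Room, DocID} nor all of R2 = {PatID, DocID, Diag}, so the common attributes are not a superkey of either fragment. The join is lossy.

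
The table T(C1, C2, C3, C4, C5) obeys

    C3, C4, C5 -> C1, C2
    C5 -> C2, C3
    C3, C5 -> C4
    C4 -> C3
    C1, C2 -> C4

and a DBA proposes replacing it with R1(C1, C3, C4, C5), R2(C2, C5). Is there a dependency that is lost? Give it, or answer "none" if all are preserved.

C1, C2 -> C4

Check C1, C2 → C4: no single fragment contains all of {C1, C2, C4}, and the restricted closure of {C1, C2} across the fragments never reaches {C4}.
C3, C4, C5 → C1, C2 is preserved.
C5 → C2, C3 is preserved.
C3, C5 → C4 is preserved.
C4 → C3 is preserved.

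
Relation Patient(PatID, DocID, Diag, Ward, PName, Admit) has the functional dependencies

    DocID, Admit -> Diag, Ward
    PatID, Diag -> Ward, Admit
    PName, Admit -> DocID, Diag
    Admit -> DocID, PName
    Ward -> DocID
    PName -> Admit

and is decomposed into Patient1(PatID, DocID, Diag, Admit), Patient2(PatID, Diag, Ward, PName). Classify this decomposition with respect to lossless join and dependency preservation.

Lossless test: (PatID, Diag)⁺ = {PatID, DocID, Diag, Ward, PName, Admit}, which contains all of one fragment — lossless.
Dependency preservation: the restricted closure of {DocID, Admit} across the fragments never reaches {Diag, Ward}, so DocID, Admit → Diag, Ward cannot be enforced without a join — not preserved.

lossless but not dependency-preserving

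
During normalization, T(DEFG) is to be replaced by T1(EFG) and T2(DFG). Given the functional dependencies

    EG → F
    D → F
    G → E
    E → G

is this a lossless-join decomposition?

Common attributes: T1 ∩ T2 = {FG}.
Closure of {FG}: G → E applies, adding E. So (FG)⁺ = {EFG}.
This closure contains every attribute of T1, so T1 ∩ T2 → T1. The join is lossless.

Yes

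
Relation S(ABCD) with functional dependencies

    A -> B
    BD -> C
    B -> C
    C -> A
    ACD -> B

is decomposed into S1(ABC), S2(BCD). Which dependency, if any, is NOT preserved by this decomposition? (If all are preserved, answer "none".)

none

A → B lies within S1.
BD → C lies within S2.
B → C lies within S1.
C → A lies within S1.
ACD → B: restricted closure across fragments reaches B.
Every dependency is enforceable on the fragments, so the decomposition is dependency-preserving.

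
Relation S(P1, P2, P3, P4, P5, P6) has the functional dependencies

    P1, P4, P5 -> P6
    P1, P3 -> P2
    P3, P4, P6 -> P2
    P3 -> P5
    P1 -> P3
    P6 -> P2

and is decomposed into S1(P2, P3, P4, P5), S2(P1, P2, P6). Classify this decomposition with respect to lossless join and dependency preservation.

lossy and not dependency-preserving

Lossless test: (P2)⁺ = {P2}, which is a superkey of neither fragment — lossy.
Dependency preservation: the restricted closure of {P1, P4, P5} across the fragments never reaches {P6}, so P1, P4, P5 → P6 cannot be enforced without a join — not preserved.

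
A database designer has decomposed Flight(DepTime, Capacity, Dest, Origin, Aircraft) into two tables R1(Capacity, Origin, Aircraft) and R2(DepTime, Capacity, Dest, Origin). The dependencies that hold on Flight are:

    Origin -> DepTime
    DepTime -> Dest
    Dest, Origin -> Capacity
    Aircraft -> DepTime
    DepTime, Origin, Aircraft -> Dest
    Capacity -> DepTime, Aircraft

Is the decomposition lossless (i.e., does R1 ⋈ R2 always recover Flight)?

Common attributes: R1 ∩ R2 = {Capacity, Origin}.
Closure of {Capacity, Origin}: Origin → DepTime applies, adding DepTime; DepTime → Dest applies, adding Dest; Capacity → DepTime, Aircraft applies, adding Aircraft. So (Capacity, Origin)⁺ = {DepTime, Capacity, Dest, Origin, Aircraft}.
This closure contains every attribute of R1, so R1 ∩ R2 → R1. The join is lossless.

Yes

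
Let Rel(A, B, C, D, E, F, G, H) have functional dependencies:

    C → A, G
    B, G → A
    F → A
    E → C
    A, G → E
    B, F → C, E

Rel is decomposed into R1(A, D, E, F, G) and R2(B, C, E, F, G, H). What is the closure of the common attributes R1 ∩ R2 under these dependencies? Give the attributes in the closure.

A, C, E, F, G

R1 ∩ R2 = {E, F, G}.
F → A applies, adding A
E → C applies, adding C
Closure: {A, C, E, F, G}.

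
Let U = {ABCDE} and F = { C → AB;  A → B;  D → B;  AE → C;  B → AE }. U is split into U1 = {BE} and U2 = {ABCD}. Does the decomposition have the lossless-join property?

Yes

Common attributes: U1 ∩ U2 = {B}.
Closure of {B}: B → AE applies, adding AE; AE → C applies, adding C. So (B)⁺ = {ABCE}.
This closure contains every attribute of U1, so U1 ∩ U2 → U1. The join is lossless.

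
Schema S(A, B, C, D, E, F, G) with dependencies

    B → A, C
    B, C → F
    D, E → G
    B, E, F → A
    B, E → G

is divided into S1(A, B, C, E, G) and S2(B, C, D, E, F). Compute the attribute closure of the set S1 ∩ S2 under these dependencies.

A, B, C, E, F, G

S1 ∩ S2 = {B, C, E}.
B → A, C applies, adding A
B, C → F applies, adding F
B, E → G applies, adding G
Closure: {A, B, C, E, F, G}.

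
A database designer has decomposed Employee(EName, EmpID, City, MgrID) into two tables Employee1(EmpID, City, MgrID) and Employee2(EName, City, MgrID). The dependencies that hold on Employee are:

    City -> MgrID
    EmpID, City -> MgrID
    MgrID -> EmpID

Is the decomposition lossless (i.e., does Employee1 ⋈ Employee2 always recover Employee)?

Common attributes: Employee1 ∩ Employee2 = {City, MgrID}.
Closure of {City, MgrID}: MgrID → EmpID applies, adding EmpID. So (City, MgrID)⁺ = {EmpID, City, MgrID}.
This closure contains every attribute of Employee1, so Employee1 ∩ Employee2 → Employee1. The join is lossless.

Yes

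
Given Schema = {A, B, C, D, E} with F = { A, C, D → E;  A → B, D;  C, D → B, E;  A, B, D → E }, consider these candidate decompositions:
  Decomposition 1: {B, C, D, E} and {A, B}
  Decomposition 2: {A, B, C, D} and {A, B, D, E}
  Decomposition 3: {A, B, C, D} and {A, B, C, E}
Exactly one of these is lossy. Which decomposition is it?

Decomposition 1: common = {B}, closure = {B} → lossy.
Decomposition 2: common = {A, B, D}, closure = {A, B, D, E} → lossless.
Decomposition 3: common = {A, B, C}, closure = {A, B, C, D, E} → lossless.

Decomposition 1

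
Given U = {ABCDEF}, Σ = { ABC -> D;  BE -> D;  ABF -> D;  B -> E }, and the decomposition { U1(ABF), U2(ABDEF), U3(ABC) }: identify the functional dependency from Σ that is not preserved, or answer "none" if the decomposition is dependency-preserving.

none

ABC → D: restricted closure across fragments reaches D.
BE → D lies within U2.
ABF → D lies within U2.
B → E lies within U2.
Every dependency is enforceable on the fragments, so the decomposition is dependency-preserving.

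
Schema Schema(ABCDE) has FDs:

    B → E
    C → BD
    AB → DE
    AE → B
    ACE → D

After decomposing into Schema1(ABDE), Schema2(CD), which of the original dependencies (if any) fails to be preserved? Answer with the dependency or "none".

Check C → BD: no single fragment contains all of {BCD}, and the restricted closure of {C} across the fragments never reaches {BD}.
B → E is preserved.
AB → DE is preserved.
AE → B is preserved.
ACE → D is preserved.

C → BD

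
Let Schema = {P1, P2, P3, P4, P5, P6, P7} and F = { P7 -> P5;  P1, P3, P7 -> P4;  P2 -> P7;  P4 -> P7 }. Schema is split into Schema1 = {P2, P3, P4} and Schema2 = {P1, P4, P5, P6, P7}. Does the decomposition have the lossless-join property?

No

Common attributes: Schema1 ∩ Schema2 = {P4}.
Closure of {P4}: P4 → P7 applies, adding P7; P7 → P5 applies, adding P5. So (P4)⁺ = {P4, P5, P7}.
The closure contains neither all of Schema1 = {P2, P3, P4} nor all of Schema2 = {P1, P4, P5, P6, P7}, so the common attributes are not a superkey of either fragment. The join is lossy.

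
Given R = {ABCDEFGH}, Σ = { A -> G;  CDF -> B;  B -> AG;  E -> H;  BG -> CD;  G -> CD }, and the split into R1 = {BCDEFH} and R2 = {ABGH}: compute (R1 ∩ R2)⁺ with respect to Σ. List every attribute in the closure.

ABCDGH

R1 ∩ R2 = {BH}.
B → AG applies, adding AG
BG → CD applies, adding CD
Closure: {ABCDGH}.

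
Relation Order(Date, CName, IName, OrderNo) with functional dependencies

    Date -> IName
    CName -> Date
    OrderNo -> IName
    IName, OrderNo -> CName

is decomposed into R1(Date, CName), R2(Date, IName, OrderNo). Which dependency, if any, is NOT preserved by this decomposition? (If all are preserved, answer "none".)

Check IName, OrderNo → CName: no single fragment contains all of {CName, IName, OrderNo}, and the restricted closure of {IName, OrderNo} across the fragments never reaches {CName}.
Date → IName is preserved.
CName → Date is preserved.
OrderNo → IName is preserved.

IName, OrderNo -> CName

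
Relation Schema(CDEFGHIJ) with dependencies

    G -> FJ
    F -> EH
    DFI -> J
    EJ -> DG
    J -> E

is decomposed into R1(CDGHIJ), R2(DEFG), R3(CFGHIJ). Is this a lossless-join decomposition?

Yes

Chase test. Columns are CDEFGHIJ; row i has aⱼ where attribute j ∈ Ri, else bᵢⱼ.
Initial tableau (one row per fragment):
  row 1: a1 a2 b13 b14 a5 a6 a7 a8
  row 2: b21 a2 a3 a4 a5 b26 b27 b28
  row 3: a1 b32 b33 a4 a5 a6 a7 a8
Rows 1 and 2 agree on G; apply G→FJ and equate their FJ entries.
Rows 1 and 2 agree on F; apply F→EH and equate their EH entries.
Rows 1 and 3 agree on F; apply F→EH and equate their EH entries.
Rows 1 and 3 agree on EJ; apply EJ→DG and equate their DG entries.
Row 1 is now all distinguished symbols — the join is lossless.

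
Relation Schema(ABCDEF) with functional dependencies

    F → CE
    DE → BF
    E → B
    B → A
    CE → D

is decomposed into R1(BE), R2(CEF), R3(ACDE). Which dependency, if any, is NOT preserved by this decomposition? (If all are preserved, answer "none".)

B → A

Check B → A: no single fragment contains all of {AB}, and the restricted closure of {B} across the fragments never reaches {A}.
F → CE is preserved.
DE → BF is preserved.
E → B is preserved.
CE → D is preserved.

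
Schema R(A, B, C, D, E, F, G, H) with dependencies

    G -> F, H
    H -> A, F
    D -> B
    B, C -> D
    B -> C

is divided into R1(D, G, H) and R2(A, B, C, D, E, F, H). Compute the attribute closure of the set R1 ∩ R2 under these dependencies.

A, B, C, D, F, H

R1 ∩ R2 = {D, H}.
H → A, F applies, adding A, F
D → B applies, adding B
B → C applies, adding C
Closure: {A, B, C, D, F, H}.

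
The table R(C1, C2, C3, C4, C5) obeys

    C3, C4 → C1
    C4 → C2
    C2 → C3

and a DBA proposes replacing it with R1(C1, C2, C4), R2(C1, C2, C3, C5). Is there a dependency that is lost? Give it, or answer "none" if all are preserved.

none

C3, C4 → C1: restricted closure across fragments reaches C1.
C4 → C2 lies within R1.
C2 → C3 lies within R2.
Every dependency is enforceable on the fragments, so the decomposition is dependency-preserving.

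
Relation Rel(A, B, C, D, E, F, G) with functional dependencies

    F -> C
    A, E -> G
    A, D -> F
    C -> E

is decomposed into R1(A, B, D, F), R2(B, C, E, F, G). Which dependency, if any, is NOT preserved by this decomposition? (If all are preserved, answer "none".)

A, E -> G

Check A, E → G: no single fragment contains all of {A, E, G}, and the restricted closure of {A, E} across the fragments never reaches {G}.
F → C is preserved.
A, D → F is preserved.
C → E is preserved.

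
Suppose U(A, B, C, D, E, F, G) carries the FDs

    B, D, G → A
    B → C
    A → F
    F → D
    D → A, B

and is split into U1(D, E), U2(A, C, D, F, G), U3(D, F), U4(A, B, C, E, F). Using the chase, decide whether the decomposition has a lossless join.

Chase test. Columns are A, B, C, D, E, F, G; row i has aⱼ where attribute j ∈ Ui, else bᵢⱼ.
Initial tableau (one row per fragment):
  row 1: b11 b12 b13 a4 a5 b16 b17
  row 2: a1 b22 a3 a4 b25 a6 a7
  row 3: b31 b32 b33 a4 b35 a6 b37
  row 4: a1 a2 a3 b44 a5 a6 b47
Rows 2 and 4 agree on F; apply F→D and equate their D entries.
Rows 1 and 2 agree on D; apply D→A, B and equate their A, B entries.
Rows 1 and 3 agree on D; apply D→A, B and equate their A, B entries.
Rows 1 and 4 agree on D; apply D→A, B and equate their A, B entries.
Rows 1 and 2 agree on B; apply B→C and equate their C entries.
Rows 1 and 3 agree on B; apply B→C and equate their C entries.
Rows 1 and 2 agree on A; apply A→F and equate their F entries.
No row becomes fully distinguished — the join is lossy.

No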